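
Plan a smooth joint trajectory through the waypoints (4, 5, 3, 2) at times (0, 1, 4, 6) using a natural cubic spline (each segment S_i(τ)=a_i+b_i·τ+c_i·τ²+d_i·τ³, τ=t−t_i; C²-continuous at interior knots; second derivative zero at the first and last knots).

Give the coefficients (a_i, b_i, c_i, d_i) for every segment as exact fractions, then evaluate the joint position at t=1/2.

  seg 0: a=4 b=529/426 c=0 d=-103/426
  seg 1: a=5 b=110/213 c=-103/142 d=47/426
  seg 2: a=3 b=-365/426 c=19/71 d=-19/426
S(1/2) = 5215/1136

Δ: Δ0=1, Δ1=-2/3, Δ2=-1/2
row 1: diag=8, rhs=-10; c'=3/8, d'=-5/4
row 2: denom=10−3·3/8=71/8; d'=(1−3·-5/4)/(71/8)=38/71
back: M2=38/71
back: M1=-5/4−3/8·38/71=-103/71
M: M0=0, M1=-103/71, M2=38/71, M3=0
seg 0: a=4, c=M0/2=0, d=(M1−M0)/(6·1)=-103/426, b=Δ0−h0·(2M0+M1)/6=529/426
seg 1: a=5, c=M1/2=-103/142, d=(M2−M1)/(6·3)=47/426, b=Δ1−h1·(2M1+M2)/6=110/213
seg 2: a=3, c=M2/2=19/71, d=(M3−M2)/(6·2)=-19/426, b=Δ2−h2·(2M2+M3)/6=-365/426
t_q=1/2 → seg 0, τ=1/2; S=4+529/426·τ+0·τ²+-103/426·τ³=5215/1136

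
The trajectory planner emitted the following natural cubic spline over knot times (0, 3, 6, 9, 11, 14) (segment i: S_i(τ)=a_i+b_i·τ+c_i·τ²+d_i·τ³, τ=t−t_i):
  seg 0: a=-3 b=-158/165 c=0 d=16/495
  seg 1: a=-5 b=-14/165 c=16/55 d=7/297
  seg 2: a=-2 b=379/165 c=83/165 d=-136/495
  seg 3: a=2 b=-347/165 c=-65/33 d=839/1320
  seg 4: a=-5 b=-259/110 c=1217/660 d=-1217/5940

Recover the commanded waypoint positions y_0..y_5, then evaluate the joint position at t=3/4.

y_0 = S_0(0) = a_0 = -3
y_1 = S_1(0) = a_1 = -5
y_2 = S_2(0) = a_2 = -2
y_3 = S_3(0) = a_3 = 2
y_4 = S_4(0) = a_4 = -5
y_5 = S_4(3) = -1
t_q=3/4 is in segment 0 (τ=3/4); S_0(τ)=-163/44

y_0=-3 y_1=-5 y_2=-2 y_3=2 y_4=-5 y_5=-1
S(3/4) = -163/44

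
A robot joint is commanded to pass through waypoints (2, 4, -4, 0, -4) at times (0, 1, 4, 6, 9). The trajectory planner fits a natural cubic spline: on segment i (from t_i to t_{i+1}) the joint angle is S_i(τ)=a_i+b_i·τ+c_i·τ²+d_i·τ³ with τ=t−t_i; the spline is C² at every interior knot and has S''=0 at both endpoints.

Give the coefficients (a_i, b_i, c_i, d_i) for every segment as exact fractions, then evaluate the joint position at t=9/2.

Δ: Δ0=2, Δ1=-8/3, Δ2=2, Δ3=-4/3
row 1: diag=8, rhs=-28; c'=3/8, d'=-7/2
row 2: denom=10−3·3/8=71/8; d'=(28−3·-7/2)/(71/8)=308/71
row 3: denom=10−2·16/71=678/71; d'=(-20−2·308/71)/(678/71)=-1018/339
back: M3=-1018/339
back: M2=308/71−16/71·-1018/339=1700/339
back: M1=-7/2−3/8·1700/339=-608/113
M: M0=0, M1=-608/113, M2=1700/339, M3=-1018/339, M4=0
seg 0: a=2, c=M0/2=0, d=(M1−M0)/(6·1)=-304/339, b=Δ0−h0·(2M0+M1)/6=982/339
seg 1: a=4, c=M1/2=-304/113, d=(M2−M1)/(6·3)=1762/3051, b=Δ1−h1·(2M1+M2)/6=70/339
seg 2: a=-4, c=M2/2=850/339, d=(M3−M2)/(6·2)=-151/226, b=Δ2−h2·(2M2+M3)/6=-116/339
seg 3: a=0, c=M3/2=-509/339, d=(M4−M3)/(6·3)=509/3051, b=Δ3−h3·(2M3+M4)/6=566/339
t_q=9/2 → seg 2, τ=1/2; S=-4+-116/339·τ+850/339·τ²+-151/226·τ³=-6559/1808

  seg 0: a=2 b=982/339 c=0 d=-304/339
  seg 1: a=4 b=70/339 c=-304/113 d=1762/3051
  seg 2: a=-4 b=-116/339 c=850/339 d=-151/226
  seg 3: a=0 b=566/339 c=-509/339 d=509/3051
S(9/2) = -6559/1808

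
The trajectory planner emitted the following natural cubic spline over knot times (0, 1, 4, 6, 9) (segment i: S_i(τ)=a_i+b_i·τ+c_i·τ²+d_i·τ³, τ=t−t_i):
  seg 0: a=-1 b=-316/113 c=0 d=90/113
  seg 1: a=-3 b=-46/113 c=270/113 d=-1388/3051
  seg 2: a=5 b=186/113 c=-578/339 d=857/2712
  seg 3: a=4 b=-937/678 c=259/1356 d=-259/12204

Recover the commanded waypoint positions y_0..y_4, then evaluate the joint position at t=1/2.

y_0 = S_0(0) = a_0 = -1
y_1 = S_1(0) = a_1 = -3
y_2 = S_2(0) = a_2 = 5
y_3 = S_3(0) = a_3 = 4
y_4 = S_3(3) = 1
t_q=1/2 is in segment 0 (τ=1/2); S_0(τ)=-1039/452

y_0=-1 y_1=-3 y_2=5 y_3=4 y_4=1
S(1/2) = -1039/452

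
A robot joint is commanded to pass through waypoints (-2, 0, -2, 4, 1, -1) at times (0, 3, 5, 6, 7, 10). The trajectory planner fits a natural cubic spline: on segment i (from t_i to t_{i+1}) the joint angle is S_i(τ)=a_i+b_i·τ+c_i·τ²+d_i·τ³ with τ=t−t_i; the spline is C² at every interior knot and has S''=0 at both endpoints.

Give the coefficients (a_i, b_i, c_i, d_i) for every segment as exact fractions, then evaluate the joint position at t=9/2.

  seg 0: a=-2 b=1871/828 c=0 d=-1319/7452
  seg 1: a=0 b=-1043/414 c=-1319/828 d=487/414
  seg 2: a=-2 b=721/138 c=4525/828 d=-3883/828
  seg 3: a=4 b=1727/828 c=-1781/207 d=971/276
  seg 4: a=1 b=-1891/414 c=1615/828 d=-1615/7452
S(9/2) = -1873/552

Δ: Δ0=2/3, Δ1=-1, Δ2=6, Δ3=-3, Δ4=-2/3
row 1: diag=10, rhs=-10; c'=1/5, d'=-1
row 2: denom=6−2·1/5=28/5; d'=(42−2·-1)/(28/5)=55/7
row 3: denom=4−1·5/28=107/28; d'=(-54−1·55/7)/(107/28)=-1732/107
row 4: denom=8−1·28/107=828/107; d'=(14−1·-1732/107)/(828/107)=1615/414
back: M4=1615/414
back: M3=-1732/107−28/107·1615/414=-3562/207
back: M2=55/7−5/28·-3562/207=4525/414
back: M1=-1−1/5·4525/414=-1319/414
M: M0=0, M1=-1319/414, M2=4525/414, M3=-3562/207, M4=1615/414, M5=0
seg 0: a=-2, c=M0/2=0, d=(M1−M0)/(6·3)=-1319/7452, b=Δ0−h0·(2M0+M1)/6=1871/828
seg 1: a=0, c=M1/2=-1319/828, d=(M2−M1)/(6·2)=487/414, b=Δ1−h1·(2M1+M2)/6=-1043/414
seg 2: a=-2, c=M2/2=4525/828, d=(M3−M2)/(6·1)=-3883/828, b=Δ2−h2·(2M2+M3)/6=721/138
seg 3: a=4, c=M3/2=-1781/207, d=(M4−M3)/(6·1)=971/276, b=Δ3−h3·(2M3+M4)/6=1727/828
seg 4: a=1, c=M4/2=1615/828, d=(M5−M4)/(6·3)=-1615/7452, b=Δ4−h4·(2M4+M5)/6=-1891/414
t_q=9/2 → seg 1, τ=3/2; S=0+-1043/414·τ+-1319/828·τ²+487/414·τ³=-1873/552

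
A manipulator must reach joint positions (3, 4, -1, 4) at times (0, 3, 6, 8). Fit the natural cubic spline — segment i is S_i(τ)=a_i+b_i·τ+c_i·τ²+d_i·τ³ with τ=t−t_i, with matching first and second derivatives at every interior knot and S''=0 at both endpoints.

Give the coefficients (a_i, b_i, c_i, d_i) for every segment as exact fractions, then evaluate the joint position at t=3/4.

  seg 0: a=3 b=269/222 c=0 d=-65/666
  seg 1: a=4 b=-158/111 c=-65/74 d=59/222
  seg 2: a=-1 b=107/222 c=56/37 d=-28/111
S(3/4) = 18317/4736

Δ: Δ0=1/3, Δ1=-5/3, Δ2=5/2
row 1: diag=12, rhs=-12; c'=1/4, d'=-1
row 2: denom=10−3·1/4=37/4; d'=(25−3·-1)/(37/4)=112/37
back: M2=112/37
back: M1=-1−1/4·112/37=-65/37
M: M0=0, M1=-65/37, M2=112/37, M3=0
seg 0: a=3, c=M0/2=0, d=(M1−M0)/(6·3)=-65/666, b=Δ0−h0·(2M0+M1)/6=269/222
seg 1: a=4, c=M1/2=-65/74, d=(M2−M1)/(6·3)=59/222, b=Δ1−h1·(2M1+M2)/6=-158/111
seg 2: a=-1, c=M2/2=56/37, d=(M3−M2)/(6·2)=-28/111, b=Δ2−h2·(2M2+M3)/6=107/222
t_q=3/4 → seg 0, τ=3/4; S=3+269/222·τ+0·τ²+-65/666·τ³=18317/4736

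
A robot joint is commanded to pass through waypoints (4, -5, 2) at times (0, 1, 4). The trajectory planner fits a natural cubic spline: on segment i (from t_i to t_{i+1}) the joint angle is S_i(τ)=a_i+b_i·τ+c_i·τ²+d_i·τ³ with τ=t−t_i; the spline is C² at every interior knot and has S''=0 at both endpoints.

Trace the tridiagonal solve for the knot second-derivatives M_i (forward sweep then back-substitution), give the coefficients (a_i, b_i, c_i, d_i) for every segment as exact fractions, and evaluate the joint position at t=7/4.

Δ: Δ0=-9, Δ1=7/3
row 1: diag=8, rhs=68; c'=3/8, d'=17/2
back: M1=17/2
M: M0=0, M1=17/2, M2=0
seg 0: a=4, c=M0/2=0, d=(M1−M0)/(6·1)=17/12, b=Δ0−h0·(2M0+M1)/6=-125/12
seg 1: a=-5, c=M1/2=17/4, d=(M2−M1)/(6·3)=-17/36, b=Δ1−h1·(2M1+M2)/6=-37/6
t_q=7/4 → seg 1, τ=3/4; S=-5+-37/6·τ+17/4·τ²+-17/36·τ³=-1903/256

  seg 0: a=4 b=-125/12 c=0 d=17/12
  seg 1: a=-5 b=-37/6 c=17/4 d=-17/36
S(7/4) = -1903/256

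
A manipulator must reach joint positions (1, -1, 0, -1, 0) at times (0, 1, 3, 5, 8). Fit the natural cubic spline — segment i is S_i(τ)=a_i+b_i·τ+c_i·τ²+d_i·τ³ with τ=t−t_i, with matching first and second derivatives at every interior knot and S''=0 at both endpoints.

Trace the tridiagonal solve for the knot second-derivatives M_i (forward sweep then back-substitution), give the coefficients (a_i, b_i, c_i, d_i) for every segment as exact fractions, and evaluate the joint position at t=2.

  seg 0: a=1 b=-98/39 c=0 d=20/39
  seg 1: a=-1 b=-38/39 c=20/13 d=-125/312
  seg 2: a=0 b=29/78 c=-45/52 d=67/312
  seg 3: a=-1 b=-20/39 c=11/26 d=-11/234
S(2) = -87/104

Δ: Δ0=-2, Δ1=1/2, Δ2=-1/2, Δ3=1/3
row 1: diag=6, rhs=15; c'=1/3, d'=5/2
row 2: denom=8−2·1/3=22/3; d'=(-6−2·5/2)/(22/3)=-3/2
row 3: denom=10−2·3/11=104/11; d'=(5−2·-3/2)/(104/11)=11/13
back: M3=11/13
back: M2=-3/2−3/11·11/13=-45/26
back: M1=5/2−1/3·-45/26=40/13
M: M0=0, M1=40/13, M2=-45/26, M3=11/13, M4=0
seg 0: a=1, c=M0/2=0, d=(M1−M0)/(6·1)=20/39, b=Δ0−h0·(2M0+M1)/6=-98/39
seg 1: a=-1, c=M1/2=20/13, d=(M2−M1)/(6·2)=-125/312, b=Δ1−h1·(2M1+M2)/6=-38/39
seg 2: a=0, c=M2/2=-45/52, d=(M3−M2)/(6·2)=67/312, b=Δ2−h2·(2M2+M3)/6=29/78
seg 3: a=-1, c=M3/2=11/26, d=(M4−M3)/(6·3)=-11/234, b=Δ3−h3·(2M3+M4)/6=-20/39
t_q=2 → seg 1, τ=1; S=-1+-38/39·τ+20/13·τ²+-125/312·τ³=-87/104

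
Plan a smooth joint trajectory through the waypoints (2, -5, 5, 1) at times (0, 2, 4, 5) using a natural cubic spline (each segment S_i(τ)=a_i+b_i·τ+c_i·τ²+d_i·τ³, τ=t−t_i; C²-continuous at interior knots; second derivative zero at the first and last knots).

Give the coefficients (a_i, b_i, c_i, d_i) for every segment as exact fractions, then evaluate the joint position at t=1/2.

Δ: Δ0=-7/2, Δ1=5, Δ2=-4
row 1: diag=8, rhs=51; c'=1/4, d'=51/8
row 2: denom=6−2·1/4=11/2; d'=(-54−2·51/8)/(11/2)=-267/22
back: M2=-267/22
back: M1=51/8−1/4·-267/22=207/22
M: M0=0, M1=207/22, M2=-267/22, M3=0
seg 0: a=2, c=M0/2=0, d=(M1−M0)/(6·2)=69/88, b=Δ0−h0·(2M0+M1)/6=-73/11
seg 1: a=-5, c=M1/2=207/44, d=(M2−M1)/(6·2)=-79/44, b=Δ1−h1·(2M1+M2)/6=61/22
seg 2: a=5, c=M2/2=-267/44, d=(M3−M2)/(6·1)=89/44, b=Δ2−h2·(2M2+M3)/6=1/22
t_q=1/2 → seg 0, τ=1/2; S=2+-73/11·τ+0·τ²+69/88·τ³=-859/704

  seg 0: a=2 b=-73/11 c=0 d=69/88
  seg 1: a=-5 b=61/22 c=207/44 d=-79/44
  seg 2: a=5 b=1/22 c=-267/44 d=89/44
S(1/2) = -859/704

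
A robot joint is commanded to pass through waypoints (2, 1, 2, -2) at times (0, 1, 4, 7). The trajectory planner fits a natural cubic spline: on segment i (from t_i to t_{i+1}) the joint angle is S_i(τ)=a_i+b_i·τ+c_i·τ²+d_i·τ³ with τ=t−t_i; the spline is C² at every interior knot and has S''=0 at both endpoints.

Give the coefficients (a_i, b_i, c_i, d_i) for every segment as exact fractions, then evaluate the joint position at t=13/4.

  seg 0: a=2 b=-36/29 c=0 d=7/29
  seg 1: a=1 b=-15/29 c=21/29 d=-115/783
  seg 2: a=2 b=-4/29 c=-52/87 d=52/783
S(13/4) = 3395/1856

Δ: Δ0=-1, Δ1=1/3, Δ2=-4/3
row 1: diag=8, rhs=8; c'=3/8, d'=1
row 2: denom=12−3·3/8=87/8; d'=(-10−3·1)/(87/8)=-104/87
back: M2=-104/87
back: M1=1−3/8·-104/87=42/29
M: M0=0, M1=42/29, M2=-104/87, M3=0
seg 0: a=2, c=M0/2=0, d=(M1−M0)/(6·1)=7/29, b=Δ0−h0·(2M0+M1)/6=-36/29
seg 1: a=1, c=M1/2=21/29, d=(M2−M1)/(6·3)=-115/783, b=Δ1−h1·(2M1+M2)/6=-15/29
seg 2: a=2, c=M2/2=-52/87, d=(M3−M2)/(6·3)=52/783, b=Δ2−h2·(2M2+M3)/6=-4/29
t_q=13/4 → seg 1, τ=9/4; S=1+-15/29·τ+21/29·τ²+-115/783·τ³=3395/1856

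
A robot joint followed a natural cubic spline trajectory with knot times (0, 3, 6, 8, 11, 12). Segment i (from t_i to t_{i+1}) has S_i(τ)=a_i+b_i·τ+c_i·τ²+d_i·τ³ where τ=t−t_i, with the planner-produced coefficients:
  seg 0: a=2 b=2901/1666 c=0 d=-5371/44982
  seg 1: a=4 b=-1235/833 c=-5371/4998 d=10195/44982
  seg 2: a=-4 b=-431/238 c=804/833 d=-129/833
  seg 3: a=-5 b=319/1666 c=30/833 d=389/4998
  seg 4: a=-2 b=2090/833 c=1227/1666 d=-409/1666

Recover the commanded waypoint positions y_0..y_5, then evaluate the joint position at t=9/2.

y_0 = S_0(0) = a_0 = 2
y_1 = S_1(0) = a_1 = 4
y_2 = S_2(0) = a_2 = -4
y_3 = S_3(0) = a_3 = -5
y_4 = S_4(0) = a_4 = -2
y_5 = S_4(1) = 1
t_q=9/2 is in segment 1 (τ=3/2); S_1(τ)=1641/13328

y_0=2 y_1=4 y_2=-4 y_3=-5 y_4=-2 y_5=1
S(9/2) = 1641/13328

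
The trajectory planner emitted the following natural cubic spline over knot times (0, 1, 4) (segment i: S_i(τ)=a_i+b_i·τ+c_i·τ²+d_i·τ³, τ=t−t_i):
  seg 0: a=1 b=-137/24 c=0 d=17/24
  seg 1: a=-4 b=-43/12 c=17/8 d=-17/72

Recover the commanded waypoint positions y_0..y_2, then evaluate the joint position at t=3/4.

y_0 = S_0(0) = a_0 = 1
y_1 = S_1(0) = a_1 = -4
y_2 = S_1(3) = -2
t_q=3/4 is in segment 0 (τ=3/4); S_0(τ)=-1527/512

y_0=1 y_1=-4 y_2=-2
S(3/4) = -1527/512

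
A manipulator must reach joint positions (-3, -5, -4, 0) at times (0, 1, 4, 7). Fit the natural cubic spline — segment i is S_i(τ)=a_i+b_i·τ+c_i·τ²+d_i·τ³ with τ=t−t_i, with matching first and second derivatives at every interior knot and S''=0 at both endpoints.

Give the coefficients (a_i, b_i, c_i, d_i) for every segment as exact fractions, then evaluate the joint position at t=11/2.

Δ: Δ0=-2, Δ1=1/3, Δ2=4/3
row 1: diag=8, rhs=14; c'=3/8, d'=7/4
row 2: denom=12−3·3/8=87/8; d'=(6−3·7/4)/(87/8)=2/29
back: M2=2/29
back: M1=7/4−3/8·2/29=50/29
M: M0=0, M1=50/29, M2=2/29, M3=0
seg 0: a=-3, c=M0/2=0, d=(M1−M0)/(6·1)=25/87, b=Δ0−h0·(2M0+M1)/6=-199/87
seg 1: a=-5, c=M1/2=25/29, d=(M2−M1)/(6·3)=-8/87, b=Δ1−h1·(2M1+M2)/6=-124/87
seg 2: a=-4, c=M2/2=1/29, d=(M3−M2)/(6·3)=-1/261, b=Δ2−h2·(2M2+M3)/6=110/87
t_q=11/2 → seg 2, τ=3/2; S=-4+110/87·τ+1/29·τ²+-1/261·τ³=-473/232

  seg 0: a=-3 b=-199/87 c=0 d=25/87
  seg 1: a=-5 b=-124/87 c=25/29 d=-8/87
  seg 2: a=-4 b=110/87 c=1/29 d=-1/261
S(11/2) = -473/232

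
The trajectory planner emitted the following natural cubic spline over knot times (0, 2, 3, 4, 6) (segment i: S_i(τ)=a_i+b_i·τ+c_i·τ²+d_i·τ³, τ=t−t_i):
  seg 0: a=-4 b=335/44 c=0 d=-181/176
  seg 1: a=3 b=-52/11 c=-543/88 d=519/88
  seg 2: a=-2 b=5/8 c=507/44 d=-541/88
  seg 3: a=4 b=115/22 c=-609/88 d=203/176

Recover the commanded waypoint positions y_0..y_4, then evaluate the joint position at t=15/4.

y_0=-4 y_1=3 y_2=-2 y_3=4 y_4=-4
S(15/4) = 13273/5632

y_0 = S_0(0) = a_0 = -4
y_1 = S_1(0) = a_1 = 3
y_2 = S_2(0) = a_2 = -2
y_3 = S_3(0) = a_3 = 4
y_4 = S_3(2) = -4
t_q=15/4 is in segment 2 (τ=3/4); S_2(τ)=13273/5632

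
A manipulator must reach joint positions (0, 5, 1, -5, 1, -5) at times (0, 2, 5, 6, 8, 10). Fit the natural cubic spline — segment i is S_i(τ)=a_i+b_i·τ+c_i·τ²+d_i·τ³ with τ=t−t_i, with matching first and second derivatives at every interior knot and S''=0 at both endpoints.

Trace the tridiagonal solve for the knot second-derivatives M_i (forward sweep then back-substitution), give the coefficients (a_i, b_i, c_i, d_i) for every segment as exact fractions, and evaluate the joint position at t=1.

Δ: Δ0=5/2, Δ1=-4/3, Δ2=-6, Δ3=3, Δ4=-3
row 1: diag=10, rhs=-23; c'=3/10, d'=-23/10
row 2: denom=8−3·3/10=71/10; d'=(-28−3·-23/10)/(71/10)=-211/71
row 3: denom=6−1·10/71=416/71; d'=(54−1·-211/71)/(416/71)=4045/416
row 4: denom=8−2·71/208=761/104; d'=(-36−2·4045/416)/(761/104)=-11533/1522
back: M4=-11533/1522
back: M3=4045/416−71/208·-11533/1522=9368/761
back: M2=-211/71−10/71·9368/761=-3581/761
back: M1=-23/10−3/10·-3581/761=-676/761
M: M0=0, M1=-676/761, M2=-3581/761, M3=9368/761, M4=-11533/1522, M5=0
seg 0: a=0, c=M0/2=0, d=(M1−M0)/(6·2)=-169/2283, b=Δ0−h0·(2M0+M1)/6=12767/4566
seg 1: a=5, c=M1/2=-338/761, d=(M2−M1)/(6·3)=-2905/13698, b=Δ1−h1·(2M1+M2)/6=8711/4566
seg 2: a=1, c=M2/2=-3581/1522, d=(M3−M2)/(6·1)=12949/4566, b=Δ2−h2·(2M2+M3)/6=-14801/2283
seg 3: a=-5, c=M3/2=4684/761, d=(M4−M3)/(6·2)=-30269/18264, b=Δ3−h3·(2M3+M4)/6=-12241/4566
seg 4: a=1, c=M4/2=-11533/3044, d=(M5−M4)/(6·2)=11533/18264, b=Δ4−h4·(2M4+M5)/6=4684/2283
t_q=1 → seg 0, τ=1; S=0+12767/4566·τ+0·τ²+-169/2283·τ³=4143/1522

  seg 0: a=0 b=12767/4566 c=0 d=-169/2283
  seg 1: a=5 b=8711/4566 c=-338/761 d=-2905/13698
  seg 2: a=1 b=-14801/2283 c=-3581/1522 d=12949/4566
  seg 3: a=-5 b=-12241/4566 c=4684/761 d=-30269/18264
  seg 4: a=1 b=4684/2283 c=-11533/3044 d=11533/18264
S(1) = 4143/1522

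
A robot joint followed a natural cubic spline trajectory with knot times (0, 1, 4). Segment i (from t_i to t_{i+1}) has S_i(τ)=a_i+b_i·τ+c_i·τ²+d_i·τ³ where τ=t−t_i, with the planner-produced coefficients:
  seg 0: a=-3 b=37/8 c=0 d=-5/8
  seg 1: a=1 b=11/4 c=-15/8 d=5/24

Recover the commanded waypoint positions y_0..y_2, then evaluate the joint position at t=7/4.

y_0 = S_0(0) = a_0 = -3
y_1 = S_1(0) = a_1 = 1
y_2 = S_1(3) = -2
t_q=7/4 is in segment 1 (τ=3/4); S_1(τ)=1073/512

y_0=-3 y_1=1 y_2=-2
S(7/4) = 1073/512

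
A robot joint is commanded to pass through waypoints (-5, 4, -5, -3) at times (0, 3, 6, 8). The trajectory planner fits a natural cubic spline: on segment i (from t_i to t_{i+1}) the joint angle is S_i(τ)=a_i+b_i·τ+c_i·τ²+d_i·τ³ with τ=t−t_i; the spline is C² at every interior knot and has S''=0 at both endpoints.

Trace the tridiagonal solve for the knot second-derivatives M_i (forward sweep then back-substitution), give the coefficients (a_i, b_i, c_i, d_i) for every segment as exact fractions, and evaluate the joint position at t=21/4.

Δ: Δ0=3, Δ1=-3, Δ2=1
row 1: diag=12, rhs=-36; c'=1/4, d'=-3
row 2: denom=10−3·1/4=37/4; d'=(24−3·-3)/(37/4)=132/37
back: M2=132/37
back: M1=-3−1/4·132/37=-144/37
M: M0=0, M1=-144/37, M2=132/37, M3=0
seg 0: a=-5, c=M0/2=0, d=(M1−M0)/(6·3)=-8/37, b=Δ0−h0·(2M0+M1)/6=183/37
seg 1: a=4, c=M1/2=-72/37, d=(M2−M1)/(6·3)=46/111, b=Δ1−h1·(2M1+M2)/6=-33/37
seg 2: a=-5, c=M2/2=66/37, d=(M3−M2)/(6·2)=-11/37, b=Δ2−h2·(2M2+M3)/6=-51/37
t_q=21/4 → seg 1, τ=9/4; S=4+-33/37·τ+-72/37·τ²+46/111·τ³=-3715/1184

  seg 0: a=-5 b=183/37 c=0 d=-8/37
  seg 1: a=4 b=-33/37 c=-72/37 d=46/111
  seg 2: a=-5 b=-51/37 c=66/37 d=-11/37
S(21/4) = -3715/1184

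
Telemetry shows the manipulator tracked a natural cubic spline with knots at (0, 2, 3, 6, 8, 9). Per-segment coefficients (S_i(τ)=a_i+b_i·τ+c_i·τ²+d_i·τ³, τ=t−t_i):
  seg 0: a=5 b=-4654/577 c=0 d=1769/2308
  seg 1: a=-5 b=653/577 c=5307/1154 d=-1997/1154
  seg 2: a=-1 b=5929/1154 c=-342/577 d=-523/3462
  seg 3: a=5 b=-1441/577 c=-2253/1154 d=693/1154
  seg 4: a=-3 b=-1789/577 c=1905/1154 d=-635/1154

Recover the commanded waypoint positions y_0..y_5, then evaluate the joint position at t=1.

y_0 = S_0(0) = a_0 = 5
y_1 = S_1(0) = a_1 = -5
y_2 = S_2(0) = a_2 = -1
y_3 = S_3(0) = a_3 = 5
y_4 = S_4(0) = a_4 = -3
y_5 = S_4(1) = -5
t_q=1 is in segment 0 (τ=1); S_0(τ)=-5307/2308

y_0=5 y_1=-5 y_2=-1 y_3=5 y_4=-3 y_5=-5
S(1) = -5307/2308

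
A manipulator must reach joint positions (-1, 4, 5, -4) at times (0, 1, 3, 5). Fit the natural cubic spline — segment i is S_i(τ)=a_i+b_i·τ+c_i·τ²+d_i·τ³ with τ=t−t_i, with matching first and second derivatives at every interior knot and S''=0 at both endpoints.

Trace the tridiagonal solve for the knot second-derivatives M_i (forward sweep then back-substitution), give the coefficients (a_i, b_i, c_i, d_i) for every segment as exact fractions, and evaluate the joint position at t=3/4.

  seg 0: a=-1 b=123/22 c=0 d=-13/22
  seg 1: a=4 b=42/11 c=-39/22 d=5/88
  seg 2: a=5 b=-57/22 c=-63/44 d=21/88
S(3/4) = 4145/1408

Δ: Δ0=5, Δ1=1/2, Δ2=-9/2
row 1: diag=6, rhs=-27; c'=1/3, d'=-9/2
row 2: denom=8−2·1/3=22/3; d'=(-30−2·-9/2)/(22/3)=-63/22
back: M2=-63/22
back: M1=-9/2−1/3·-63/22=-39/11
M: M0=0, M1=-39/11, M2=-63/22, M3=0
seg 0: a=-1, c=M0/2=0, d=(M1−M0)/(6·1)=-13/22, b=Δ0−h0·(2M0+M1)/6=123/22
seg 1: a=4, c=M1/2=-39/22, d=(M2−M1)/(6·2)=5/88, b=Δ1−h1·(2M1+M2)/6=42/11
seg 2: a=5, c=M2/2=-63/44, d=(M3−M2)/(6·2)=21/88, b=Δ2−h2·(2M2+M3)/6=-57/22
t_q=3/4 → seg 0, τ=3/4; S=-1+123/22·τ+0·τ²+-13/22·τ³=4145/1408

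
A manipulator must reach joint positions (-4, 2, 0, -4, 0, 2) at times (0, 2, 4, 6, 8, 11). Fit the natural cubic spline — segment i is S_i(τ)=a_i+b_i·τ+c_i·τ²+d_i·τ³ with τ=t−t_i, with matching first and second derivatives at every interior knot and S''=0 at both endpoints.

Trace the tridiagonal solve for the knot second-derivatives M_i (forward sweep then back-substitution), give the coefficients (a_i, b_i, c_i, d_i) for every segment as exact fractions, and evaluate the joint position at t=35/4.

  seg 0: a=-4 b=3116/795 c=0 d=-731/3180
  seg 1: a=2 b=923/795 c=-731/530 d=95/636
  seg 2: a=0 b=-2038/795 c=-128/265 d=304/795
  seg 3: a=-4 b=74/795 c=96/53 d=-341/795
  seg 4: a=0 b=1742/795 c=-202/265 d=202/2385
S(35/4) = 10603/8480

Δ: Δ0=3, Δ1=-1, Δ2=-2, Δ3=2, Δ4=2/3
row 1: diag=8, rhs=-24; c'=1/4, d'=-3
row 2: denom=8−2·1/4=15/2; d'=(-6−2·-3)/(15/2)=0
row 3: denom=8−2·4/15=112/15; d'=(24−2·0)/(112/15)=45/14
row 4: denom=10−2·15/56=265/28; d'=(-8−2·45/14)/(265/28)=-404/265
back: M4=-404/265
back: M3=45/14−15/56·-404/265=192/53
back: M2=0−4/15·192/53=-256/265
back: M1=-3−1/4·-256/265=-731/265
M: M0=0, M1=-731/265, M2=-256/265, M3=192/53, M4=-404/265, M5=0
seg 0: a=-4, c=M0/2=0, d=(M1−M0)/(6·2)=-731/3180, b=Δ0−h0·(2M0+M1)/6=3116/795
seg 1: a=2, c=M1/2=-731/530, d=(M2−M1)/(6·2)=95/636, b=Δ1−h1·(2M1+M2)/6=923/795
seg 2: a=0, c=M2/2=-128/265, d=(M3−M2)/(6·2)=304/795, b=Δ2−h2·(2M2+M3)/6=-2038/795
seg 3: a=-4, c=M3/2=96/53, d=(M4−M3)/(6·2)=-341/795, b=Δ3−h3·(2M3+M4)/6=74/795
seg 4: a=0, c=M4/2=-202/265, d=(M5−M4)/(6·3)=202/2385, b=Δ4−h4·(2M4+M5)/6=1742/795
t_q=35/4 → seg 4, τ=3/4; S=0+1742/795·τ+-202/265·τ²+202/2385·τ³=10603/8480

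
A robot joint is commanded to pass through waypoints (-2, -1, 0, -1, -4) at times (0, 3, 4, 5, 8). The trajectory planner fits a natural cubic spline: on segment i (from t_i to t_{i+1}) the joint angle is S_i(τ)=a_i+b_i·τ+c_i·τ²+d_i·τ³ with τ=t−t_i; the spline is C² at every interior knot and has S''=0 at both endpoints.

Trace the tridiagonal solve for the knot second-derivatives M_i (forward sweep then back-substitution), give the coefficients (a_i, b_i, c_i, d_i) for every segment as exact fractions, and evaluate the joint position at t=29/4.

  seg 0: a=-2 b=-1/8 c=0 d=11/216
  seg 1: a=-1 b=5/4 c=11/24 d=-17/24
  seg 2: a=0 b=1/24 c=-5/3 d=5/8
  seg 3: a=-1 b=-17/12 c=5/24 d=-5/216
S(29/4) = -1739/512

Δ: Δ0=1/3, Δ1=1, Δ2=-1, Δ3=-1
row 1: diag=8, rhs=4; c'=1/8, d'=1/2
row 2: denom=4−1·1/8=31/8; d'=(-12−1·1/2)/(31/8)=-100/31
row 3: denom=8−1·8/31=240/31; d'=(0−1·-100/31)/(240/31)=5/12
back: M3=5/12
back: M2=-100/31−8/31·5/12=-10/3
back: M1=1/2−1/8·-10/3=11/12
M: M0=0, M1=11/12, M2=-10/3, M3=5/12, M4=0
seg 0: a=-2, c=M0/2=0, d=(M1−M0)/(6·3)=11/216, b=Δ0−h0·(2M0+M1)/6=-1/8
seg 1: a=-1, c=M1/2=11/24, d=(M2−M1)/(6·1)=-17/24, b=Δ1−h1·(2M1+M2)/6=5/4
seg 2: a=0, c=M2/2=-5/3, d=(M3−M2)/(6·1)=5/8, b=Δ2−h2·(2M2+M3)/6=1/24
seg 3: a=-1, c=M3/2=5/24, d=(M4−M3)/(6·3)=-5/216, b=Δ3−h3·(2M3+M4)/6=-17/12
t_q=29/4 → seg 3, τ=9/4; S=-1+-17/12·τ+5/24·τ²+-5/216·τ³=-1739/512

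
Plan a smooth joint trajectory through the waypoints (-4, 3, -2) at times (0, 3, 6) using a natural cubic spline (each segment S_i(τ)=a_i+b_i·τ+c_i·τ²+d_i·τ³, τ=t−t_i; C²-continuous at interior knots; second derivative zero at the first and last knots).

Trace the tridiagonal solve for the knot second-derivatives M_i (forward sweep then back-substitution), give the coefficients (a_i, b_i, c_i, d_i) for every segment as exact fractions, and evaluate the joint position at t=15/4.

  seg 0: a=-4 b=10/3 c=0 d=-1/9
  seg 1: a=3 b=1/3 c=-1 d=1/9
S(15/4) = 175/64

Δ: Δ0=7/3, Δ1=-5/3
row 1: diag=12, rhs=-24; c'=1/4, d'=-2
back: M1=-2
M: M0=0, M1=-2, M2=0
seg 0: a=-4, c=M0/2=0, d=(M1−M0)/(6·3)=-1/9, b=Δ0−h0·(2M0+M1)/6=10/3
seg 1: a=3, c=M1/2=-1, d=(M2−M1)/(6·3)=1/9, b=Δ1−h1·(2M1+M2)/6=1/3
t_q=15/4 → seg 1, τ=3/4; S=3+1/3·τ+-1·τ²+1/9·τ³=175/64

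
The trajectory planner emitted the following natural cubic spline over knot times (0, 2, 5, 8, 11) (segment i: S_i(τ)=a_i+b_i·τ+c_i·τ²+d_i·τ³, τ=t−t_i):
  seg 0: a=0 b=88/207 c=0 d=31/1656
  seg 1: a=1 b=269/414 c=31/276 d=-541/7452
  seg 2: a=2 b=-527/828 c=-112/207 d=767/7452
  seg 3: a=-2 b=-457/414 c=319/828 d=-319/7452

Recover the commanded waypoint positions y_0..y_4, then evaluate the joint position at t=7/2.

y_0 = S_0(0) = a_0 = 0
y_1 = S_1(0) = a_1 = 1
y_2 = S_2(0) = a_2 = 2
y_3 = S_3(0) = a_3 = -2
y_4 = S_3(3) = -3
t_q=7/2 is in segment 1 (τ=3/2); S_1(τ)=1459/736

y_0=0 y_1=1 y_2=2 y_3=-2 y_4=-3
S(7/2) = 1459/736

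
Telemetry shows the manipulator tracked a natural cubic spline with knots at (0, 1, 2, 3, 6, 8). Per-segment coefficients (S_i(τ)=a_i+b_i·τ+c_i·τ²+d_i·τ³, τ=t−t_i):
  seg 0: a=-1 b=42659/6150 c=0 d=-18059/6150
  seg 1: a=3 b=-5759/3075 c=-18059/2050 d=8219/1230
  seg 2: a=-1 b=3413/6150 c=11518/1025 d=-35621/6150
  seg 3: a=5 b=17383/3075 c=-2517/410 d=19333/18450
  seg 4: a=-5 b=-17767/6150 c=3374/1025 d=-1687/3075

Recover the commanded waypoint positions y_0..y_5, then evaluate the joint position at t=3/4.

y_0 = S_0(0) = a_0 = -1
y_1 = S_1(0) = a_1 = 3
y_2 = S_2(0) = a_2 = -1
y_3 = S_3(0) = a_3 = 5
y_4 = S_4(0) = a_4 = -5
y_5 = S_4(2) = -2
t_q=3/4 is in segment 0 (τ=3/4); S_0(τ)=388813/131200

y_0=-1 y_1=3 y_2=-1 y_3=5 y_4=-5 y_5=-2
S(3/4) = 388813/131200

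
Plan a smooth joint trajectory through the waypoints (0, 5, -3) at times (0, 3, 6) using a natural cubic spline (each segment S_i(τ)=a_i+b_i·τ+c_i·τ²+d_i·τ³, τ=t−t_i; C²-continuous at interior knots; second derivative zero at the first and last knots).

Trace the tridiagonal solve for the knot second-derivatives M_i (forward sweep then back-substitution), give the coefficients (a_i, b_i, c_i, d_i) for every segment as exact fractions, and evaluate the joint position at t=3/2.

  seg 0: a=0 b=11/4 c=0 d=-13/108
  seg 1: a=5 b=-1/2 c=-13/12 d=13/108
S(3/2) = 119/32

Δ: Δ0=5/3, Δ1=-8/3
row 1: diag=12, rhs=-26; c'=1/4, d'=-13/6
back: M1=-13/6
M: M0=0, M1=-13/6, M2=0
seg 0: a=0, c=M0/2=0, d=(M1−M0)/(6·3)=-13/108, b=Δ0−h0·(2M0+M1)/6=11/4
seg 1: a=5, c=M1/2=-13/12, d=(M2−M1)/(6·3)=13/108, b=Δ1−h1·(2M1+M2)/6=-1/2
t_q=3/2 → seg 0, τ=3/2; S=0+11/4·τ+0·τ²+-13/108·τ³=119/32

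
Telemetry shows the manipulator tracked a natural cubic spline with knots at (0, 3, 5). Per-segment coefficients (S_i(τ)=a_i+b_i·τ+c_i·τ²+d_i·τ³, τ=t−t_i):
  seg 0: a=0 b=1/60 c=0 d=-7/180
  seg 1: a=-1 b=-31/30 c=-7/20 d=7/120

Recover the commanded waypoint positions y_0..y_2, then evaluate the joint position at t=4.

y_0 = S_0(0) = a_0 = 0
y_1 = S_1(0) = a_1 = -1
y_2 = S_1(2) = -4
t_q=4 is in segment 1 (τ=1); S_1(τ)=-93/40

y_0=0 y_1=-1 y_2=-4
S(4) = -93/40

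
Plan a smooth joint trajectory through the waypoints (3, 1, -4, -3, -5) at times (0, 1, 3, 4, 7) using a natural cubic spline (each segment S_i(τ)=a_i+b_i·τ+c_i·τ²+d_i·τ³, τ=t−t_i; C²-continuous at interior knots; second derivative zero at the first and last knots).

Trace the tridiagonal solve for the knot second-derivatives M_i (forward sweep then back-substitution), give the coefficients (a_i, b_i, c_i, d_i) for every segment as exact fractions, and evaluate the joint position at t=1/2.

Δ: Δ0=-2, Δ1=-5/2, Δ2=1, Δ3=-2/3
row 1: diag=6, rhs=-3; c'=1/3, d'=-1/2
row 2: denom=6−2·1/3=16/3; d'=(21−2·-1/2)/(16/3)=33/8
row 3: denom=8−1·3/16=125/16; d'=(-10−1·33/8)/(125/16)=-226/125
back: M3=-226/125
back: M2=33/8−3/16·-226/125=558/125
back: M1=-1/2−1/3·558/125=-497/250
M: M0=0, M1=-497/250, M2=558/125, M3=-226/125, M4=0
seg 0: a=3, c=M0/2=0, d=(M1−M0)/(6·1)=-497/1500, b=Δ0−h0·(2M0+M1)/6=-2503/1500
seg 1: a=1, c=M1/2=-497/500, d=(M2−M1)/(6·2)=1613/3000, b=Δ1−h1·(2M1+M2)/6=-1997/750
seg 2: a=-4, c=M2/2=279/125, d=(M3−M2)/(6·1)=-392/375, b=Δ2−h2·(2M2+M3)/6=-14/75
seg 3: a=-3, c=M3/2=-113/125, d=(M4−M3)/(6·3)=113/1125, b=Δ3−h3·(2M3+M4)/6=428/375
t_q=1/2 → seg 0, τ=1/2; S=3+-2503/1500·τ+0·τ²+-497/1500·τ³=8497/4000

  seg 0: a=3 b=-2503/1500 c=0 d=-497/1500
  seg 1: a=1 b=-1997/750 c=-497/500 d=1613/3000
  seg 2: a=-4 b=-14/75 c=279/125 d=-392/375
  seg 3: a=-3 b=428/375 c=-113/125 d=113/1125
S(1/2) = 8497/4000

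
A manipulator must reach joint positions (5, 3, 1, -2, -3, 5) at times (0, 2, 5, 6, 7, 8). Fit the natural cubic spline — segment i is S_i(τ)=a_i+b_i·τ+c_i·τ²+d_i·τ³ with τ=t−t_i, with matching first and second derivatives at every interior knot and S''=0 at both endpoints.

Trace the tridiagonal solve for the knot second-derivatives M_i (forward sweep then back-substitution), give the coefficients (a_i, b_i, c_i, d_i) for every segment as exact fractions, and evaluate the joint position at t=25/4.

Δ: Δ0=-1, Δ1=-2/3, Δ2=-3, Δ3=-1, Δ4=8
row 1: diag=10, rhs=2; c'=3/10, d'=1/5
row 2: denom=8−3·3/10=71/10; d'=(-14−3·1/5)/(71/10)=-146/71
row 3: denom=4−1·10/71=274/71; d'=(12−1·-146/71)/(274/71)=499/137
row 4: denom=4−1·71/274=1025/274; d'=(54−1·499/137)/(1025/274)=13798/1025
back: M4=13798/1025
back: M3=499/137−71/274·13798/1025=158/1025
back: M2=-146/71−10/71·158/1025=-426/205
back: M1=1/5−3/10·-426/205=844/1025
M: M0=0, M1=844/1025, M2=-426/205, M3=158/1025, M4=13798/1025, M5=0
seg 0: a=5, c=M0/2=0, d=(M1−M0)/(6·2)=211/3075, b=Δ0−h0·(2M0+M1)/6=-3919/3075
seg 1: a=3, c=M1/2=422/1025, d=(M2−M1)/(6·3)=-1487/9225, b=Δ1−h1·(2M1+M2)/6=-1387/3075
seg 2: a=1, c=M2/2=-213/205, d=(M3−M2)/(6·1)=1144/3075, b=Δ2−h2·(2M2+M3)/6=-7174/3075
seg 3: a=-2, c=M3/2=79/1025, d=(M4−M3)/(6·1)=1364/615, b=Δ3−h3·(2M3+M4)/6=-10132/3075
seg 4: a=-3, c=M4/2=6899/1025, d=(M5−M4)/(6·1)=-6899/3075, b=Δ4−h4·(2M4+M5)/6=10802/3075
t_q=25/4 → seg 3, τ=1/4; S=-2+-10132/3075·τ+79/1025·τ²+1364/615·τ³=-22831/8200

  seg 0: a=5 b=-3919/3075 c=0 d=211/3075
  seg 1: a=3 b=-1387/3075 c=422/1025 d=-1487/9225
  seg 2: a=1 b=-7174/3075 c=-213/205 d=1144/3075
  seg 3: a=-2 b=-10132/3075 c=79/1025 d=1364/615
  seg 4: a=-3 b=10802/3075 c=6899/1025 d=-6899/3075
S(25/4) = -22831/8200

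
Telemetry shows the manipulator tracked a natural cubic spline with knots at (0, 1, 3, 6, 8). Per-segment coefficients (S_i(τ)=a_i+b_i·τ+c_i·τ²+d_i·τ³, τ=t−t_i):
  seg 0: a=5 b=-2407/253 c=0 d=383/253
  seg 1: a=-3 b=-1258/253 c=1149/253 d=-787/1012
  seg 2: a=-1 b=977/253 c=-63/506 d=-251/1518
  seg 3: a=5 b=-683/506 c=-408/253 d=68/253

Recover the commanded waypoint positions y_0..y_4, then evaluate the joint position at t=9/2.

y_0 = S_0(0) = a_0 = 5
y_1 = S_1(0) = a_1 = -3
y_2 = S_2(0) = a_2 = -1
y_3 = S_3(0) = a_3 = 5
y_4 = S_3(2) = -2
t_q=9/2 is in segment 2 (τ=3/2); S_2(τ)=16007/4048

y_0=5 y_1=-3 y_2=-1 y_3=5 y_4=-2
S(9/2) = 16007/4048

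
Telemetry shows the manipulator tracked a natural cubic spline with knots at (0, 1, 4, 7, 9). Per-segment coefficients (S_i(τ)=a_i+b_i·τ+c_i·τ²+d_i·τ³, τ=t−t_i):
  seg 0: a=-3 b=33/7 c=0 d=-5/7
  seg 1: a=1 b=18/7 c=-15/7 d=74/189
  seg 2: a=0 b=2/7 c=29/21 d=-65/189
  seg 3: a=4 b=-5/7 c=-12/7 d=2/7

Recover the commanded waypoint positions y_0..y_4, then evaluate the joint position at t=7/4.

y_0=-3 y_1=1 y_2=0 y_3=4 y_4=-2
S(7/4) = 423/224

y_0 = S_0(0) = a_0 = -3
y_1 = S_1(0) = a_1 = 1
y_2 = S_2(0) = a_2 = 0
y_3 = S_3(0) = a_3 = 4
y_4 = S_3(2) = -2
t_q=7/4 is in segment 1 (τ=3/4); S_1(τ)=423/224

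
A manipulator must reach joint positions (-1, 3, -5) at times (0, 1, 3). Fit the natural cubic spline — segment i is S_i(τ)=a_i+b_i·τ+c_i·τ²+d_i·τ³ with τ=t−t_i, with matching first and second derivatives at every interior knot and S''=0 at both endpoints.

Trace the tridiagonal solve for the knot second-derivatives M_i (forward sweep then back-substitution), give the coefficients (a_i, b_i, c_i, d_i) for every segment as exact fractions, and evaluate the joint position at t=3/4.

Δ: Δ0=4, Δ1=-4
row 1: diag=6, rhs=-48; c'=1/3, d'=-8
back: M1=-8
M: M0=0, M1=-8, M2=0
seg 0: a=-1, c=M0/2=0, d=(M1−M0)/(6·1)=-4/3, b=Δ0−h0·(2M0+M1)/6=16/3
seg 1: a=3, c=M1/2=-4, d=(M2−M1)/(6·2)=2/3, b=Δ1−h1·(2M1+M2)/6=4/3
t_q=3/4 → seg 0, τ=3/4; S=-1+16/3·τ+0·τ²+-4/3·τ³=39/16

  seg 0: a=-1 b=16/3 c=0 d=-4/3
  seg 1: a=3 b=4/3 c=-4 d=2/3
S(3/4) = 39/16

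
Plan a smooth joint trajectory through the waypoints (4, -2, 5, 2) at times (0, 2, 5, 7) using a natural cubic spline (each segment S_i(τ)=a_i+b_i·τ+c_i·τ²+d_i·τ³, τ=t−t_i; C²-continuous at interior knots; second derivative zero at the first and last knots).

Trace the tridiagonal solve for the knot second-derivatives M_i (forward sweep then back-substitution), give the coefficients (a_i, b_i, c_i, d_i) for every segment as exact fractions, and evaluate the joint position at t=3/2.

Δ: Δ0=-3, Δ1=7/3, Δ2=-3/2
row 1: diag=10, rhs=32; c'=3/10, d'=16/5
row 2: denom=10−3·3/10=91/10; d'=(-23−3·16/5)/(91/10)=-326/91
back: M2=-326/91
back: M1=16/5−3/10·-326/91=389/91
M: M0=0, M1=389/91, M2=-326/91, M3=0
seg 0: a=4, c=M0/2=0, d=(M1−M0)/(6·2)=389/1092, b=Δ0−h0·(2M0+M1)/6=-1208/273
seg 1: a=-2, c=M1/2=389/182, d=(M2−M1)/(6·3)=-55/126, b=Δ1−h1·(2M1+M2)/6=-41/273
seg 2: a=5, c=M2/2=-163/91, d=(M3−M2)/(6·2)=163/546, b=Δ2−h2·(2M2+M3)/6=485/546
t_q=3/2 → seg 0, τ=3/2; S=4+-1208/273·τ+0·τ²+389/1092·τ³=-597/416

  seg 0: a=4 b=-1208/273 c=0 d=389/1092
  seg 1: a=-2 b=-41/273 c=389/182 d=-55/126
  seg 2: a=5 b=485/546 c=-163/91 d=163/546
S(3/2) = -597/416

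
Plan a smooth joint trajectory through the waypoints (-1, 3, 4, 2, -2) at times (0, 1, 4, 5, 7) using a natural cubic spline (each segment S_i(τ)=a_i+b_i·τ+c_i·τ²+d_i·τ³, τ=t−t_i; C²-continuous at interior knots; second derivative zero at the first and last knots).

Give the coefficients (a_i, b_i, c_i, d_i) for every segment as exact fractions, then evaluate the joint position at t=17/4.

Δ: Δ0=4, Δ1=1/3, Δ2=-2, Δ3=-2
row 1: diag=8, rhs=-22; c'=3/8, d'=-11/4
row 2: denom=8−3·3/8=55/8; d'=(-14−3·-11/4)/(55/8)=-46/55
row 3: denom=6−1·8/55=322/55; d'=(0−1·-46/55)/(322/55)=1/7
back: M3=1/7
back: M2=-46/55−8/55·1/7=-6/7
back: M1=-11/4−3/8·-6/7=-17/7
M: M0=0, M1=-17/7, M2=-6/7, M3=1/7, M4=0
seg 0: a=-1, c=M0/2=0, d=(M1−M0)/(6·1)=-17/42, b=Δ0−h0·(2M0+M1)/6=185/42
seg 1: a=3, c=M1/2=-17/14, d=(M2−M1)/(6·3)=11/126, b=Δ1−h1·(2M1+M2)/6=67/21
seg 2: a=4, c=M2/2=-3/7, d=(M3−M2)/(6·1)=1/6, b=Δ2−h2·(2M2+M3)/6=-73/42
seg 3: a=2, c=M3/2=1/14, d=(M4−M3)/(6·2)=-1/84, b=Δ3−h3·(2M3+M4)/6=-44/21
t_q=17/4 → seg 2, τ=1/4; S=4+-73/42·τ+-3/7·τ²+1/6·τ³=3173/896

  seg 0: a=-1 b=185/42 c=0 d=-17/42
  seg 1: a=3 b=67/21 c=-17/14 d=11/126
  seg 2: a=4 b=-73/42 c=-3/7 d=1/6
  seg 3: a=2 b=-44/21 c=1/14 d=-1/84
S(17/4) = 3173/896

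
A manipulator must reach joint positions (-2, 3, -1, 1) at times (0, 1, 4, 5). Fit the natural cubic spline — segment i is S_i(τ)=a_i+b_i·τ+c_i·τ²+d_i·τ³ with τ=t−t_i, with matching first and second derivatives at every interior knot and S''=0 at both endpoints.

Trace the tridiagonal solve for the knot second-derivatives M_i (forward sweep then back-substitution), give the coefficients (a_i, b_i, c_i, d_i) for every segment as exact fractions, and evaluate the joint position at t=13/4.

Δ: Δ0=5, Δ1=-4/3, Δ2=2
row 1: diag=8, rhs=-38; c'=3/8, d'=-19/4
row 2: denom=8−3·3/8=55/8; d'=(20−3·-19/4)/(55/8)=274/55
back: M2=274/55
back: M1=-19/4−3/8·274/55=-364/55
M: M0=0, M1=-364/55, M2=274/55, M3=0
seg 0: a=-2, c=M0/2=0, d=(M1−M0)/(6·1)=-182/165, b=Δ0−h0·(2M0+M1)/6=1007/165
seg 1: a=3, c=M1/2=-182/55, d=(M2−M1)/(6·3)=29/45, b=Δ1−h1·(2M1+M2)/6=461/165
seg 2: a=-1, c=M2/2=137/55, d=(M3−M2)/(6·1)=-137/165, b=Δ2−h2·(2M2+M3)/6=56/165
t_q=13/4 → seg 1, τ=9/4; S=3+461/165·τ+-182/55·τ²+29/45·τ³=-441/3520

  seg 0: a=-2 b=1007/165 c=0 d=-182/165
  seg 1: a=3 b=461/165 c=-182/55 d=29/45
  seg 2: a=-1 b=56/165 c=137/55 d=-137/165
S(13/4) = -441/3520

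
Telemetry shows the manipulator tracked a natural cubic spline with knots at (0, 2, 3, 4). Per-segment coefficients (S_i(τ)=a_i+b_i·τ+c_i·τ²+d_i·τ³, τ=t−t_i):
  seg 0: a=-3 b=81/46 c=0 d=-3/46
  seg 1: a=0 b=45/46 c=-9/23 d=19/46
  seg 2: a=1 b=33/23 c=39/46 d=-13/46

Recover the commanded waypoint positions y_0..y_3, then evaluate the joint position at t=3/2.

y_0 = S_0(0) = a_0 = -3
y_1 = S_1(0) = a_1 = 0
y_2 = S_2(0) = a_2 = 1
y_3 = S_2(1) = 3
t_q=3/2 is in segment 0 (τ=3/2); S_0(τ)=-213/368

y_0=-3 y_1=0 y_2=1 y_3=3
S(3/2) = -213/368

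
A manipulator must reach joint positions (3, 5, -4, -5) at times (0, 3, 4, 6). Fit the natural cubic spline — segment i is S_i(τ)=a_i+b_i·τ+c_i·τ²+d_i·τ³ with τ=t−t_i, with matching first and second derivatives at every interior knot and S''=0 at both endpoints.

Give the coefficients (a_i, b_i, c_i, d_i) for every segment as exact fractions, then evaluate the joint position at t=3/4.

  seg 0: a=3 b=1385/282 c=0 d=-133/282
  seg 1: a=5 b=-1103/141 c=-399/94 d=865/282
  seg 2: a=-4 b=-2005/282 c=233/47 d=-233/282
S(3/4) = 39011/6016

Δ: Δ0=2/3, Δ1=-9, Δ2=-1/2
row 1: diag=8, rhs=-58; c'=1/8, d'=-29/4
row 2: denom=6−1·1/8=47/8; d'=(51−1·-29/4)/(47/8)=466/47
back: M2=466/47
back: M1=-29/4−1/8·466/47=-399/47
M: M0=0, M1=-399/47, M2=466/47, M3=0
seg 0: a=3, c=M0/2=0, d=(M1−M0)/(6·3)=-133/282, b=Δ0−h0·(2M0+M1)/6=1385/282
seg 1: a=5, c=M1/2=-399/94, d=(M2−M1)/(6·1)=865/282, b=Δ1−h1·(2M1+M2)/6=-1103/141
seg 2: a=-4, c=M2/2=233/47, d=(M3−M2)/(6·2)=-233/282, b=Δ2−h2·(2M2+M3)/6=-2005/282
t_q=3/4 → seg 0, τ=3/4; S=3+1385/282·τ+0·τ²+-133/282·τ³=39011/6016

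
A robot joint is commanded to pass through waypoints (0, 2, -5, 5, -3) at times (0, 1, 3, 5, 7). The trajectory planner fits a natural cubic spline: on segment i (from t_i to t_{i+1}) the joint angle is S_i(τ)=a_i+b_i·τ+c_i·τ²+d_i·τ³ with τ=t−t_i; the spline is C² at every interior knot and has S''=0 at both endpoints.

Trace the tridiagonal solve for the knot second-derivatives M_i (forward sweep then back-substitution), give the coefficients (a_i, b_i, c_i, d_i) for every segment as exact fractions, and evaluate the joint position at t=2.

  seg 0: a=0 b=579/164 c=0 d=-251/164
  seg 1: a=2 b=-87/82 c=-753/164 d=553/328
  seg 2: a=-5 b=33/41 c=453/82 d=-281/164
  seg 3: a=5 b=96/41 c=-195/41 d=65/82
S(2) = -645/328

Δ: Δ0=2, Δ1=-7/2, Δ2=5, Δ3=-4
row 1: diag=6, rhs=-33; c'=1/3, d'=-11/2
row 2: denom=8−2·1/3=22/3; d'=(51−2·-11/2)/(22/3)=93/11
row 3: denom=8−2·3/11=82/11; d'=(-54−2·93/11)/(82/11)=-390/41
back: M3=-390/41
back: M2=93/11−3/11·-390/41=453/41
back: M1=-11/2−1/3·453/41=-753/82
M: M0=0, M1=-753/82, M2=453/41, M3=-390/41, M4=0
seg 0: a=0, c=M0/2=0, d=(M1−M0)/(6·1)=-251/164, b=Δ0−h0·(2M0+M1)/6=579/164
seg 1: a=2, c=M1/2=-753/164, d=(M2−M1)/(6·2)=553/328, b=Δ1−h1·(2M1+M2)/6=-87/82
seg 2: a=-5, c=M2/2=453/82, d=(M3−M2)/(6·2)=-281/164, b=Δ2−h2·(2M2+M3)/6=33/41
seg 3: a=5, c=M3/2=-195/41, d=(M4−M3)/(6·2)=65/82, b=Δ3−h3·(2M3+M4)/6=96/41
t_q=2 → seg 1, τ=1; S=2+-87/82·τ+-753/164·τ²+553/328·τ³=-645/328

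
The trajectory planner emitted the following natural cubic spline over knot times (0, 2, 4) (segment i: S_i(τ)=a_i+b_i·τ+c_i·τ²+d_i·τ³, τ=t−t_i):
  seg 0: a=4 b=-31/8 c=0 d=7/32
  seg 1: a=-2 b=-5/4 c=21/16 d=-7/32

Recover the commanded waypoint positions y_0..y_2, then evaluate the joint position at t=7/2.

y_0 = S_0(0) = a_0 = 4
y_1 = S_1(0) = a_1 = -2
y_2 = S_1(2) = -1
t_q=7/2 is in segment 1 (τ=3/2); S_1(τ)=-425/256

y_0=4 y_1=-2 y_2=-1
S(7/2) = -425/256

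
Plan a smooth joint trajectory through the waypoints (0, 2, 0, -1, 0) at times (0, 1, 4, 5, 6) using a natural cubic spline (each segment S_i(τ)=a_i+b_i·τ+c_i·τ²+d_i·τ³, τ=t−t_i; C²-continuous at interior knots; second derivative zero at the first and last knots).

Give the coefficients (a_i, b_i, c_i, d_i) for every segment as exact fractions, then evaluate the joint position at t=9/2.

Δ: Δ0=2, Δ1=-2/3, Δ2=-1, Δ3=1
row 1: diag=8, rhs=-16; c'=3/8, d'=-2
row 2: denom=8−3·3/8=55/8; d'=(-2−3·-2)/(55/8)=32/55
row 3: denom=4−1·8/55=212/55; d'=(12−1·32/55)/(212/55)=157/53
back: M3=157/53
back: M2=32/55−8/55·157/53=8/53
back: M1=-2−3/8·8/53=-109/53
M: M0=0, M1=-109/53, M2=8/53, M3=157/53, M4=0
seg 0: a=0, c=M0/2=0, d=(M1−M0)/(6·1)=-109/318, b=Δ0−h0·(2M0+M1)/6=745/318
seg 1: a=2, c=M1/2=-109/106, d=(M2−M1)/(6·3)=13/106, b=Δ1−h1·(2M1+M2)/6=209/159
seg 2: a=0, c=M2/2=4/53, d=(M3−M2)/(6·1)=149/318, b=Δ2−h2·(2M2+M3)/6=-491/318
seg 3: a=-1, c=M3/2=157/106, d=(M4−M3)/(6·1)=-157/318, b=Δ3−h3·(2M3+M4)/6=2/159
t_q=9/2 → seg 2, τ=1/2; S=0+-491/318·τ+4/53·τ²+149/318·τ³=-589/848

  seg 0: a=0 b=745/318 c=0 d=-109/318
  seg 1: a=2 b=209/159 c=-109/106 d=13/106
  seg 2: a=0 b=-491/318 c=4/53 d=149/318
  seg 3: a=-1 b=2/159 c=157/106 d=-157/318
S(9/2) = -589/848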